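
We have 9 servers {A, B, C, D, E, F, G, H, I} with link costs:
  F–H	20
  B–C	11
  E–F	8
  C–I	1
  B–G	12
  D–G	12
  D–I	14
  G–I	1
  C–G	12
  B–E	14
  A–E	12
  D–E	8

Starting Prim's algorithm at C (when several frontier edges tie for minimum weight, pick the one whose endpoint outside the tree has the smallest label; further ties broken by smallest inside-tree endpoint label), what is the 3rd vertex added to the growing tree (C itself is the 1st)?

Prim's algorithm from C:
Step 1: frontier [C–I 1, B–C 11, C–G 12] → take C–I (1); add I.
Step 2: frontier [B–C 11, C–G 12, G–I 1, D–I 14] → take G–I (1); add G.
Step 3: frontier [B–C 11, B–G 12, D–G 12, D–I 14] → take B–C (11); add B.
Step 4: frontier [B–E 14, D–G 12, D–I 14] → take D–G (12); add D.
Step 5: frontier [B–E 14, D–E 8] → take D–E (8); add E.
Step 6: frontier [E–F 8, A–E 12] → take E–F (8); add F.
Step 7: frontier [A–E 12, F–H 20] → take A–E (12); add A.
Step 8: frontier [F–H 20] → take F–H (20); add H.
Vertex order: C, I, G, B, D, E, F, A, H. The 3rd vertex is G.

G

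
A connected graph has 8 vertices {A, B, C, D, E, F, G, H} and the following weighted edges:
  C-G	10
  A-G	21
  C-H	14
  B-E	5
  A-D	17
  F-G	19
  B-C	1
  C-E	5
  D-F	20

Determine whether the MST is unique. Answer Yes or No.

No

Kruskal: consider edges lightest-first.
B-C (1): add — endpoints in different components.
B-E (5): add — endpoints in different components.
C-E (5): skip — C and E already connected.
C-G (10): add — endpoints in different components.
C-H (14): add — endpoints in different components.
A-D (17): add — endpoints in different components.
F-G (19): add — endpoints in different components.
D-F (20): add — endpoints in different components.
Non-tree edge C-E has weight 5, equal to the heaviest edge on its tree cycle — swapping gives another MST of the same weight. Not unique.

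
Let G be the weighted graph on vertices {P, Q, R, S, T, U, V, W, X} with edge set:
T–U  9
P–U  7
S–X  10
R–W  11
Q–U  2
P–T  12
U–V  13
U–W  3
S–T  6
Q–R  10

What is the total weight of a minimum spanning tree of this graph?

60

Prim's algorithm from S:
Step 1: frontier [S–T 6, S–X 10] → take S–T (6); add T.
Step 2: frontier [S–X 10, T–U 9, P–T 12] → take T–U (9); add U.
Step 3: frontier [S–X 10, P–T 12, Q–U 2, U–W 3, P–U 7, U–V 13] → take Q–U (2); add Q.
Step 4: frontier [Q–R 10, S–X 10, P–T 12, U–W 3, P–U 7, U–V 13] → take U–W (3); add W.
Step 5: frontier [Q–R 10, S–X 10, P–T 12, P–U 7, U–V 13, R–W 11] → take P–U (7); add P.
Step 6: frontier [Q–R 10, S–X 10, U–V 13, R–W 11] → take Q–R (10); add R.
Step 7: frontier [S–X 10, U–V 13] → take S–X (10); add X.
Step 8: frontier [U–V 13] → take U–V (13); add V.
MST edges: S–T, T–U, Q–U, U–W, P–U, Q–R, S–X, U–V; total weight 6+9+2+3+7+10+10+13 = 60.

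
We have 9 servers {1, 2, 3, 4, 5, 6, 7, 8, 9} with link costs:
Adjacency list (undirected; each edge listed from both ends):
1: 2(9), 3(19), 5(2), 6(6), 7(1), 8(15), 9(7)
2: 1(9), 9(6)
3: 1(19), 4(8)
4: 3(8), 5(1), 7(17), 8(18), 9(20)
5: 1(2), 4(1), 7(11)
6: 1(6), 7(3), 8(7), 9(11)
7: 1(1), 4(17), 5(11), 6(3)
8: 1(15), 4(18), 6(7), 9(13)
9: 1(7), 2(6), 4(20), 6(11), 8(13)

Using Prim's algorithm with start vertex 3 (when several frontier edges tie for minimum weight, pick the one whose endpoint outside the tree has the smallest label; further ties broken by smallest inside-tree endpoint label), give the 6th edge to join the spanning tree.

Prim's algorithm from 3:
Step 1: cheapest edge leaving the tree is 3—4 (8); add 4.
Step 2: cheapest edge leaving the tree is 4—5 (1); add 5.
Step 3: cheapest edge leaving the tree is 1—5 (2); add 1.
Step 4: cheapest edge leaving the tree is 1—7 (1); add 7.
Step 5: cheapest edge leaving the tree is 6—7 (3); add 6.
Step 6: cheapest edge leaving the tree is 6—8 (7); add 8.
Step 7: cheapest edge leaving the tree is 1—9 (7); add 9.
Step 8: cheapest edge leaving the tree is 2—9 (6); add 2.
The 6th edge added is 6—8.

6-8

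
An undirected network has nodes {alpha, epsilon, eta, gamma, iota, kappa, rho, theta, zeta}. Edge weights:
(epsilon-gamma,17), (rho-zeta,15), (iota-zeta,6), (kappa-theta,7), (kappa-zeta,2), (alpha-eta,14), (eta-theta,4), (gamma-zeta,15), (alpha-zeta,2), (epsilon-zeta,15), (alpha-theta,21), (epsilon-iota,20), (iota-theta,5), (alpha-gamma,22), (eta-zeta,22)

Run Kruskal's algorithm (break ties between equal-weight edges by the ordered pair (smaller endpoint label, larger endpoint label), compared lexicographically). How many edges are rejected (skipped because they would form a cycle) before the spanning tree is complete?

2

Kruskal: consider edges lightest-first.
alpha-zeta (2): add — endpoints in different components.
kappa-zeta (2): add — endpoints in different components.
eta-theta (4): add — endpoints in different components.
iota-theta (5): add — endpoints in different components.
iota-zeta (6): add — endpoints in different components.
kappa-theta (7): skip — kappa and theta already connected.
alpha-eta (14): skip — eta and alpha already connected.
epsilon-zeta (15): add — endpoints in different components.
gamma-zeta (15): add — endpoints in different components.
rho-zeta (15): add — endpoints in different components.
Edges rejected before the tree was complete: 2.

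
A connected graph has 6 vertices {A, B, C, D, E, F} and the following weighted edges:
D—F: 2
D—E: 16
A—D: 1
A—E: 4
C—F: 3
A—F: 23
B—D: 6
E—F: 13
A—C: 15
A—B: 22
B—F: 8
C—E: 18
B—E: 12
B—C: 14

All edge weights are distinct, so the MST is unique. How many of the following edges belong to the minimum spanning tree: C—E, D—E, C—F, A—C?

Kruskal's algorithm — process edges by increasing weight (ties by edge label):
A—D (1): add — endpoints in different components.
D—F (2): add — endpoints in different components.
C—F (3): add — endpoints in different components.
A—E (4): add — endpoints in different components.
B—D (6): add — endpoints in different components.
MST edge set: {A—D, D—F, C—F, A—E, B—D}.
Of the listed edges, {C—F} are in the MST → 1.

1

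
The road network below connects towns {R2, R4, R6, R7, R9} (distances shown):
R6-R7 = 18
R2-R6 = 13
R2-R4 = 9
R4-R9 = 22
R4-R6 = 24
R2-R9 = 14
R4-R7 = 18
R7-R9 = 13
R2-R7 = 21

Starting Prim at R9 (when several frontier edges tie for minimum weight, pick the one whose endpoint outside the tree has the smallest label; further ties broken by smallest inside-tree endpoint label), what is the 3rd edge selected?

Prim's algorithm from R9:
Step 1: frontier [R7-R9 13, R2-R9 14, R4-R9 22] → take R7-R9 (13); add R7.
Step 2: frontier [R4-R7 18, R6-R7 18, R2-R7 21, R2-R9 14, R4-R9 22] → take R2-R9 (14); add R2.
Step 3: frontier [R2-R4 9, R2-R6 13, R4-R7 18, R6-R7 18, R4-R9 22] → take R2-R4 (9); add R4.
Step 4: frontier [R2-R6 13, R4-R6 24, R6-R7 18] → take R2-R6 (13); add R6.
The 3rd edge added is R2-R4.

R2-R4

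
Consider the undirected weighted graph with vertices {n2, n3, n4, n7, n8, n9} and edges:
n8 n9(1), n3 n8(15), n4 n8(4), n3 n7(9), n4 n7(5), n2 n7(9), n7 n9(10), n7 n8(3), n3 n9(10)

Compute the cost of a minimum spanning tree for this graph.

Prim's algorithm from n8:
Step 1: cheapest edge leaving the tree is n8 n9 (1); add n9.
Step 2: cheapest edge leaving the tree is n7 n8 (3); add n7.
Step 3: cheapest edge leaving the tree is n4 n8 (4); add n4.
Step 4: cheapest edge leaving the tree is n2 n7 (9); add n2.
Step 5: cheapest edge leaving the tree is n3 n7 (9); add n3.
MST edges: n8 n9, n7 n8, n4 n8, n2 n7, n3 n7; total weight 1+3+4+9+9 = 26.

26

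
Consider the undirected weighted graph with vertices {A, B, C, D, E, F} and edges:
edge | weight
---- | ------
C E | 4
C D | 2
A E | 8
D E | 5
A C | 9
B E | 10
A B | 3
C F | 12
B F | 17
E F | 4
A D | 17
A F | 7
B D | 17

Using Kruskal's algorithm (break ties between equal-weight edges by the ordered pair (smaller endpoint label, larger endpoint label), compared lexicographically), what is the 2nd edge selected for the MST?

A-B

Kruskal: consider edges lightest-first.
C D (2): add — endpoints in different components.
A B (3): add — endpoints in different components.
C E (4): add — endpoints in different components.
E F (4): add — endpoints in different components.
D E (5): skip — D and E already connected.
A F (7): add — endpoints in different components.
The 2nd edge added is A B.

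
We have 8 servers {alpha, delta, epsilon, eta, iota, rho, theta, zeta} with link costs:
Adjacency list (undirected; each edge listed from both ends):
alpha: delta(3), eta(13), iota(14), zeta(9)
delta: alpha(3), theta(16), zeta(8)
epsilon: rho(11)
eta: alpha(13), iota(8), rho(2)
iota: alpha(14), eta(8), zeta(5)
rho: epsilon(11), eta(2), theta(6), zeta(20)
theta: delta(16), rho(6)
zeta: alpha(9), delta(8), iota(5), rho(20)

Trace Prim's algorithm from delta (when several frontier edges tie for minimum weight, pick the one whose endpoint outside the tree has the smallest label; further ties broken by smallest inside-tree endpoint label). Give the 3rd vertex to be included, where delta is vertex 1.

Grow the tree from delta using Prim:
Step 1: frontier [alpha–delta 3, delta–zeta 8, delta–theta 16] → take alpha–delta (3); add alpha.
Step 2: frontier [alpha–zeta 9, alpha–eta 13, alpha–iota 14, delta–zeta 8, delta–theta 16] → take delta–zeta (8); add zeta.
Step 3: frontier [alpha–eta 13, alpha–iota 14, delta–theta 16, iota–zeta 5, rho–zeta 20] → take iota–zeta (5); add iota.
Step 4: frontier [alpha–eta 13, delta–theta 16, eta–iota 8, rho–zeta 20] → take eta–iota (8); add eta.
Step 5: frontier [delta–theta 16, eta–rho 2, rho–zeta 20] → take eta–rho (2); add rho.
Step 6: frontier [delta–theta 16, rho–theta 6, epsilon–rho 11] → take rho–theta (6); add theta.
Step 7: frontier [epsilon–rho 11] → take epsilon–rho (11); add epsilon.
Vertex order: delta, alpha, zeta, iota, eta, rho, theta, epsilon. The 3rd vertex is zeta.

zeta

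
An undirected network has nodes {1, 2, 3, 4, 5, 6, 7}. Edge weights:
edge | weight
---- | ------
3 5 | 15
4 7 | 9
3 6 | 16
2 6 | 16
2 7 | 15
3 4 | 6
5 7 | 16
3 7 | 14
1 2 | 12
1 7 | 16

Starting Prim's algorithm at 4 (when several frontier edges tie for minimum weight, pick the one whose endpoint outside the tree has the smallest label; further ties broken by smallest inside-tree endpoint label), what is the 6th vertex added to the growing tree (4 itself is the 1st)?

5

Grow the tree from 4 using Prim:
Step 1: cheapest edge leaving the tree is 3 4 (6); add 3.
Step 2: cheapest edge leaving the tree is 4 7 (9); add 7.
Step 3: cheapest edge leaving the tree is 2 7 (15); add 2.
Step 4: cheapest edge leaving the tree is 1 2 (12); add 1.
Step 5: cheapest edge leaving the tree is 3 5 (15); add 5.
Step 6: cheapest edge leaving the tree is 2 6 (16); add 6.
Vertex order: 4, 3, 7, 2, 1, 5, 6. The 6th vertex is 5.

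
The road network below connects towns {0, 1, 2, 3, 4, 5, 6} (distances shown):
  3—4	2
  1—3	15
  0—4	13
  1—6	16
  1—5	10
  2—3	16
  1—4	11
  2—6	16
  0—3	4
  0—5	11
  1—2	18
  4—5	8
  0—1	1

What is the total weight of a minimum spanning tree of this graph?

47

Grow the tree from 1 using Prim:
Step 1: frontier [0—1 1, 1—5 10, 1—4 11, 1—3 15, 1—6 16, 1—2 18] → take 0—1 (1); add 0.
Step 2: frontier [0—3 4, 0—5 11, 0—4 13, 1—5 10, 1—4 11, 1—3 15, 1—6 16, 1—2 18] → take 0—3 (4); add 3.
Step 3: frontier [0—5 11, 0—4 13, 1—5 10, 1—4 11, 1—6 16, 1—2 18, 3—4 2, 2—3 16] → take 3—4 (2); add 4.
Step 4: frontier [0—5 11, 1—5 10, 1—6 16, 1—2 18, 2—3 16, 4—5 8] → take 4—5 (8); add 5.
Step 5: frontier [1—6 16, 1—2 18, 2—3 16] → take 2—3 (16); add 2.
Step 6: frontier [1—6 16, 2—6 16] → take 1—6 (16); add 6.
MST edges: 0—1, 0—3, 3—4, 4—5, 2—3, 1—6; total weight 1+4+2+8+16+16 = 47.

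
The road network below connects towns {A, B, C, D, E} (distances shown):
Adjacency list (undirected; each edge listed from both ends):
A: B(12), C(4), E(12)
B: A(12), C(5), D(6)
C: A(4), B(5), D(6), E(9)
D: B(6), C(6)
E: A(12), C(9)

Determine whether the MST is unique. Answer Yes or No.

Kruskal's algorithm — process edges by increasing weight (ties by edge label):
A—C (4): add — endpoints in different components.
B—C (5): add — endpoints in different components.
B—D (6): add — endpoints in different components.
C—D (6): skip — C and D already connected.
C—E (9): add — endpoints in different components.
Non-tree edge C—D has weight 6, equal to the heaviest edge on its tree cycle — swapping gives another MST of the same weight. Not unique.

No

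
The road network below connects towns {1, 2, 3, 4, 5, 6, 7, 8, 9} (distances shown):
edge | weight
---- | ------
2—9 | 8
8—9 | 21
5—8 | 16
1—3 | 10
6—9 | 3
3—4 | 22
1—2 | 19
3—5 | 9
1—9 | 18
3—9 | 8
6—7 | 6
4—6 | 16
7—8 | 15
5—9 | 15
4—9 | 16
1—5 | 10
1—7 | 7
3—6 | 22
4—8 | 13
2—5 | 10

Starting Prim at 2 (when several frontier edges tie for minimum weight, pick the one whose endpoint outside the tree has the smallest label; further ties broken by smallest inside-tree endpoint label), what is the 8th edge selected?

Prim, starting at 2.
Step 1: cheapest edge leaving the tree is 2—9 (8); add 9.
Step 2: cheapest edge leaving the tree is 6—9 (3); add 6.
Step 3: cheapest edge leaving the tree is 6—7 (6); add 7.
Step 4: cheapest edge leaving the tree is 1—7 (7); add 1.
Step 5: cheapest edge leaving the tree is 3—9 (8); add 3.
Step 6: cheapest edge leaving the tree is 3—5 (9); add 5.
Step 7: cheapest edge leaving the tree is 7—8 (15); add 8.
Step 8: cheapest edge leaving the tree is 4—8 (13); add 4.
The 8th edge added is 4—8.

4-8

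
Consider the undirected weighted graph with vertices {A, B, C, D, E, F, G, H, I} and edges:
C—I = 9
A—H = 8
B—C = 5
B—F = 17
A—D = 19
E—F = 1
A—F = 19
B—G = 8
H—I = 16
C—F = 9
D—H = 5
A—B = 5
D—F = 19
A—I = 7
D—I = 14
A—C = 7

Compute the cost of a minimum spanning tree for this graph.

48

Kruskal: consider edges lightest-first.
E—F (1): add — endpoints in different components.
A—B (5): add — endpoints in different components.
B—C (5): add — endpoints in different components.
D—H (5): add — endpoints in different components.
A—C (7): skip — A and C already connected.
A—I (7): add — endpoints in different components.
A—H (8): add — endpoints in different components.
B—G (8): add — endpoints in different components.
C—F (9): add — endpoints in different components.
MST edges: E—F, A—B, B—C, D—H, A—I, A—H, B—G, C—F; total weight 1+5+5+5+7+8+8+9 = 48.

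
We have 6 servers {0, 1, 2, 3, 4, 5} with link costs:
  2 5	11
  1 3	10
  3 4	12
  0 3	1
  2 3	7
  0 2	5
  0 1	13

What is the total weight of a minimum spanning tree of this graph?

39

Kruskal: consider edges lightest-first.
0 3 (1): add. Components now {0,3} {1} {2} {4} {5}
0 2 (5): add. Components now {0,2,3} {1} {4} {5}
2 3 (7): skip — 2 and 3 already connected.
1 3 (10): add. Components now {0,1,2,3} {4} {5}
2 5 (11): add. Components now {0,1,2,3,5} {4}
3 4 (12): add. Components now {0,1,2,3,4,5}
MST edges: 0 3, 0 2, 1 3, 2 5, 3 4; total weight 1+5+10+11+12 = 39.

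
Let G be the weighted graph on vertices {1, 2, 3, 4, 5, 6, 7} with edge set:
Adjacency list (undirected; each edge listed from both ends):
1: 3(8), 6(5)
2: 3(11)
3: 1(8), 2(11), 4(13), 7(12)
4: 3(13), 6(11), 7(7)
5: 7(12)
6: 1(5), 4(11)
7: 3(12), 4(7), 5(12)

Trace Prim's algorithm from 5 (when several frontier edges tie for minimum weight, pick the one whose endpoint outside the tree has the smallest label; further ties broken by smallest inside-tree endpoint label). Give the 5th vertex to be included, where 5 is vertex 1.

Grow the tree from 5 using Prim:
Step 1: cheapest edge leaving the tree is 5-7 (12); add 7.
Step 2: cheapest edge leaving the tree is 4-7 (7); add 4.
Step 3: cheapest edge leaving the tree is 4-6 (11); add 6.
Step 4: cheapest edge leaving the tree is 1-6 (5); add 1.
Step 5: cheapest edge leaving the tree is 1-3 (8); add 3.
Step 6: cheapest edge leaving the tree is 2-3 (11); add 2.
Vertex order: 5, 7, 4, 6, 1, 3, 2. The 5th vertex is 1.

1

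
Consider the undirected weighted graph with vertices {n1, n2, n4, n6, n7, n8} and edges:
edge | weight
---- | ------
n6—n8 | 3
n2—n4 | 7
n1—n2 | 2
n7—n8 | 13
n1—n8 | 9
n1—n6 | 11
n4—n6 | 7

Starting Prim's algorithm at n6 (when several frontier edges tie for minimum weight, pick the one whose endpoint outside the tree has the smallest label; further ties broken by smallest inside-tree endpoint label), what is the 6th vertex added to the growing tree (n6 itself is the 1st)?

n7

Prim's algorithm from n6:
Step 1: cheapest edge leaving the tree is n6—n8 (3); add n8.
Step 2: cheapest edge leaving the tree is n4—n6 (7); add n4.
Step 3: cheapest edge leaving the tree is n2—n4 (7); add n2.
Step 4: cheapest edge leaving the tree is n1—n2 (2); add n1.
Step 5: cheapest edge leaving the tree is n7—n8 (13); add n7.
Vertex order: n6, n8, n4, n2, n1, n7. The 6th vertex is n7.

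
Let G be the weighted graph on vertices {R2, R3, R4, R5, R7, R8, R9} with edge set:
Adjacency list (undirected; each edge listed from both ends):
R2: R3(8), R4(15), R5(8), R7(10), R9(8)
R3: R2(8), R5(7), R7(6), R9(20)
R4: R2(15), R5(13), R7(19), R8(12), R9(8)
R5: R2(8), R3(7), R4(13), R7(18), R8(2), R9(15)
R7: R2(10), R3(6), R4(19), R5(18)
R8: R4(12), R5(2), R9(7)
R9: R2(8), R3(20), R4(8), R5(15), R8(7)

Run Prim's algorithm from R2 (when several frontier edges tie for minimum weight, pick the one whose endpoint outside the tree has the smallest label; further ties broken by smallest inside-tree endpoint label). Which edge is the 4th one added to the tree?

Grow the tree from R2 using Prim:
Step 1: cheapest edge leaving the tree is R2–R3 (8); add R3.
Step 2: cheapest edge leaving the tree is R3–R7 (6); add R7.
Step 3: cheapest edge leaving the tree is R3–R5 (7); add R5.
Step 4: cheapest edge leaving the tree is R5–R8 (2); add R8.
Step 5: cheapest edge leaving the tree is R8–R9 (7); add R9.
Step 6: cheapest edge leaving the tree is R4–R9 (8); add R4.
The 4th edge added is R5–R8.

R5-R8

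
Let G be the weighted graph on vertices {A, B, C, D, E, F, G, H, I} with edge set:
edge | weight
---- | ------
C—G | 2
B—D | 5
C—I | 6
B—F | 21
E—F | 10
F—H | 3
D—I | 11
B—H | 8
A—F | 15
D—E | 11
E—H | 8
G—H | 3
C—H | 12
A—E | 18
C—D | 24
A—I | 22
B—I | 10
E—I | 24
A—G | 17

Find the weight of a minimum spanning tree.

Prim, starting at E.
Step 1: cheapest edge leaving the tree is E—H (8); add H.
Step 2: cheapest edge leaving the tree is F—H (3); add F.
Step 3: cheapest edge leaving the tree is G—H (3); add G.
Step 4: cheapest edge leaving the tree is C—G (2); add C.
Step 5: cheapest edge leaving the tree is C—I (6); add I.
Step 6: cheapest edge leaving the tree is B—H (8); add B.
Step 7: cheapest edge leaving the tree is B—D (5); add D.
Step 8: cheapest edge leaving the tree is A—F (15); add A.
MST edges: E—H, F—H, G—H, C—G, C—I, B—H, B—D, A—F; total weight 8+3+3+2+6+8+5+15 = 50.

50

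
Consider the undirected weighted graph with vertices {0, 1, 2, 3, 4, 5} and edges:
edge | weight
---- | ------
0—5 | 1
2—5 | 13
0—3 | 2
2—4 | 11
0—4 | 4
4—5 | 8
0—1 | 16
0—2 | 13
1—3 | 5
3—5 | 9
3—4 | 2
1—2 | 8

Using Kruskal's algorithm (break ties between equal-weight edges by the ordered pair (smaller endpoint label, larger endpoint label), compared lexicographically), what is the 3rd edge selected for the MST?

Kruskal: consider edges lightest-first.
0—5 (1): add — endpoints in different components.
0—3 (2): add — endpoints in different components.
3—4 (2): add — endpoints in different components.
0—4 (4): skip — 0 and 4 already connected.
1—3 (5): add — endpoints in different components.
1—2 (8): add — endpoints in different components.
The 3rd edge added is 3—4.

3-4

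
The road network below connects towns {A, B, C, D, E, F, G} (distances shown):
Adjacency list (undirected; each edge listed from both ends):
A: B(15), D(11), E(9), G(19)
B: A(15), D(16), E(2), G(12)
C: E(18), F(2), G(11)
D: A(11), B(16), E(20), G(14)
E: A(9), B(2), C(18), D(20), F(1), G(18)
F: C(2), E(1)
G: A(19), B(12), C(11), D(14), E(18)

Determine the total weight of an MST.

Prim's algorithm from G:
Step 1: cheapest edge leaving the tree is C–G (11); add C.
Step 2: cheapest edge leaving the tree is C–F (2); add F.
Step 3: cheapest edge leaving the tree is E–F (1); add E.
Step 4: cheapest edge leaving the tree is B–E (2); add B.
Step 5: cheapest edge leaving the tree is A–E (9); add A.
Step 6: cheapest edge leaving the tree is A–D (11); add D.
MST edges: C–G, C–F, E–F, B–E, A–E, A–D; total weight 11+2+1+2+9+11 = 36.

36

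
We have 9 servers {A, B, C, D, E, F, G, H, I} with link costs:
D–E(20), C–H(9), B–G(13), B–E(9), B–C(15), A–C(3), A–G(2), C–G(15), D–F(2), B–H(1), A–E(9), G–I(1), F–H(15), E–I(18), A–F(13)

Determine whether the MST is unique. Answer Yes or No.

Kruskal: consider edges lightest-first.
B–H (1): add — endpoints in different components.
G–I (1): add — endpoints in different components.
A–G (2): add — endpoints in different components.
D–F (2): add — endpoints in different components.
A–C (3): add — endpoints in different components.
A–E (9): add — endpoints in different components.
B–E (9): add — endpoints in different components.
C–H (9): skip — C and H already connected.
A–F (13): add — endpoints in different components.
Non-tree edge C–H has weight 9, equal to the heaviest edge on its tree cycle — swapping gives another MST of the same weight. Not unique.

No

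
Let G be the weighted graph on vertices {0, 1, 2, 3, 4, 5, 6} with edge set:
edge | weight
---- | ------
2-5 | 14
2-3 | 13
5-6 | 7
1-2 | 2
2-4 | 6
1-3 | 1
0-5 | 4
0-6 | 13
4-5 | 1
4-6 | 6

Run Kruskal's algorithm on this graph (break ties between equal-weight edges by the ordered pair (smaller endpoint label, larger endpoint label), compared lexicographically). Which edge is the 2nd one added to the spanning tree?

4-5

Sort edges by weight, then run Kruskal:
1-3 (1): add — endpoints in different components.
4-5 (1): add — endpoints in different components.
1-2 (2): add — endpoints in different components.
0-5 (4): add — endpoints in different components.
2-4 (6): add — endpoints in different components.
4-6 (6): add — endpoints in different components.
The 2nd edge added is 4-5.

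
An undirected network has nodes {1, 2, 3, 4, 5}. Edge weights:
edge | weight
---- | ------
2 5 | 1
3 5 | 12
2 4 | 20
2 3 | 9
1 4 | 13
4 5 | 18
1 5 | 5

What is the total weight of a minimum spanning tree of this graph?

Kruskal's algorithm — process edges by increasing weight (ties by edge label):
2 5 (1): add. Components now {1} {2,5} {3} {4}
1 5 (5): add. Components now {1,2,5} {3} {4}
2 3 (9): add. Components now {1,2,3,5} {4}
3 5 (12): skip — 3 and 5 already connected.
1 4 (13): add. Components now {1,2,3,4,5}
MST edges: 2 5, 1 5, 2 3, 1 4; total weight 1+5+9+13 = 28.

28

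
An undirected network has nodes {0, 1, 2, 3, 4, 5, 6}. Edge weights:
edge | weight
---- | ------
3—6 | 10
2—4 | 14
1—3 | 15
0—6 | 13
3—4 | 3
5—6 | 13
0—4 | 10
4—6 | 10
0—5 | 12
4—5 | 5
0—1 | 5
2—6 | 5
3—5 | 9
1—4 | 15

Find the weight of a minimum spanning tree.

38

Prim, starting at 3.
Step 1: frontier [3—4 3, 3—5 9, 3—6 10, 1—3 15] → take 3—4 (3); add 4.
Step 2: frontier [3—5 9, 3—6 10, 1—3 15, 4—5 5, 0—4 10, 4—6 10, 2—4 14, 1—4 15] → take 4—5 (5); add 5.
Step 3: frontier [3—6 10, 1—3 15, 0—4 10, 4—6 10, 2—4 14, 1—4 15, 0—5 12, 5—6 13] → take 0—4 (10); add 0.
Step 4: frontier [0—1 5, 0—6 13, 3—6 10, 1—3 15, 4—6 10, 2—4 14, 1—4 15, 5—6 13] → take 0—1 (5); add 1.
Step 5: frontier [0—6 13, 3—6 10, 4—6 10, 2—4 14, 5—6 13] → take 3—6 (10); add 6.
Step 6: frontier [2—4 14, 2—6 5] → take 2—6 (5); add 2.
MST edges: 3—4, 4—5, 0—4, 0—1, 3—6, 2—6; total weight 3+5+10+5+10+5 = 38.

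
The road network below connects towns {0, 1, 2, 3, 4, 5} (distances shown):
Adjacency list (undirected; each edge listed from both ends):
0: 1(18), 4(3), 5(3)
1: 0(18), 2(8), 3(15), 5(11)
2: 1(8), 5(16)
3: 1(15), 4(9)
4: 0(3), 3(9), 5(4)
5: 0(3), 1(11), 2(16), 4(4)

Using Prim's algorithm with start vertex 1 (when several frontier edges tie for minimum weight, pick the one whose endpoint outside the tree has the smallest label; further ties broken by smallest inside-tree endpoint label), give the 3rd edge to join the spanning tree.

0-5

Prim's algorithm from 1:
Step 1: cheapest edge leaving the tree is 1-2 (8); add 2.
Step 2: cheapest edge leaving the tree is 1-5 (11); add 5.
Step 3: cheapest edge leaving the tree is 0-5 (3); add 0.
Step 4: cheapest edge leaving the tree is 0-4 (3); add 4.
Step 5: cheapest edge leaving the tree is 3-4 (9); add 3.
The 3rd edge added is 0-5.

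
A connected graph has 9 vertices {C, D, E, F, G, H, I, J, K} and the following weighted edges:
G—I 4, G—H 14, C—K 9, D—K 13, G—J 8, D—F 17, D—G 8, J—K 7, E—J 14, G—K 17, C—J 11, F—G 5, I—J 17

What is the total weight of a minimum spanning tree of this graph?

69

Prim, starting at G.
Step 1: cheapest edge leaving the tree is G—I (4); add I.
Step 2: cheapest edge leaving the tree is F—G (5); add F.
Step 3: cheapest edge leaving the tree is D—G (8); add D.
Step 4: cheapest edge leaving the tree is G—J (8); add J.
Step 5: cheapest edge leaving the tree is J—K (7); add K.
Step 6: cheapest edge leaving the tree is C—K (9); add C.
Step 7: cheapest edge leaving the tree is E—J (14); add E.
Step 8: cheapest edge leaving the tree is G—H (14); add H.
MST edges: G—I, F—G, D—G, G—J, J—K, C—K, E—J, G—H; total weight 4+5+8+8+7+9+14+14 = 69.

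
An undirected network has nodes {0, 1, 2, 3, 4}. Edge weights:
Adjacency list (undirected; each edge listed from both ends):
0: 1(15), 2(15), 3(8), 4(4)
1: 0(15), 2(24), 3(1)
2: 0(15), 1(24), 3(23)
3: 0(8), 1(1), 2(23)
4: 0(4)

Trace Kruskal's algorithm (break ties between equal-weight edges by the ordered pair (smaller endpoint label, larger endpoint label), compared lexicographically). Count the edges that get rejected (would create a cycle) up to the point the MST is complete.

1

Sort edges by weight, then run Kruskal:
1-3 (1): add. Components now {0} {1,3} {2} {4}
0-4 (4): add. Components now {0,4} {1,3} {2}
0-3 (8): add. Components now {0,1,3,4} {2}
0-1 (15): skip — 0 and 1 already connected.
0-2 (15): add. Components now {0,1,2,3,4}
Edges rejected before the tree was complete: 1.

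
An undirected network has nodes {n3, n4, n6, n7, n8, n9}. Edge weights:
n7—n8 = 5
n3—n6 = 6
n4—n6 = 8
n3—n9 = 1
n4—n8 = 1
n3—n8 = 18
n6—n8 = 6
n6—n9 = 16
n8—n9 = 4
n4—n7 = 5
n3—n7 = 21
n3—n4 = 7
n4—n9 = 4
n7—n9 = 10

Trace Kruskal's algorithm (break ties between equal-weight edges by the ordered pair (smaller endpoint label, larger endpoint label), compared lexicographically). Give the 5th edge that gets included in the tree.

Kruskal's algorithm — process edges by increasing weight (ties by edge label):
n3—n9 (1): add — endpoints in different components.
n4—n8 (1): add — endpoints in different components.
n4—n9 (4): add — endpoints in different components.
n8—n9 (4): skip — n8 and n9 already connected.
n4—n7 (5): add — endpoints in different components.
n7—n8 (5): skip — n8 and n7 already connected.
n3—n6 (6): add — endpoints in different components.
The 5th edge added is n3—n6.

n3-n6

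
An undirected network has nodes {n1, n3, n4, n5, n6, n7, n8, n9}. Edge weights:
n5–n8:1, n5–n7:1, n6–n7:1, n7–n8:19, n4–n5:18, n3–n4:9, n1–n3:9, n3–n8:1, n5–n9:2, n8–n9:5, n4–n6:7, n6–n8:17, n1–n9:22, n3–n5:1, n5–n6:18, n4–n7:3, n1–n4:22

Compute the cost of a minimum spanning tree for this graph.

18

Prim's algorithm from n3:
Step 1: cheapest edge leaving the tree is n3–n5 (1); add n5.
Step 2: cheapest edge leaving the tree is n5–n7 (1); add n7.
Step 3: cheapest edge leaving the tree is n6–n7 (1); add n6.
Step 4: cheapest edge leaving the tree is n3–n8 (1); add n8.
Step 5: cheapest edge leaving the tree is n5–n9 (2); add n9.
Step 6: cheapest edge leaving the tree is n4–n7 (3); add n4.
Step 7: cheapest edge leaving the tree is n1–n3 (9); add n1.
MST edges: n3–n5, n5–n7, n6–n7, n3–n8, n5–n9, n4–n7, n1–n3; total weight 1+1+1+1+2+3+9 = 18.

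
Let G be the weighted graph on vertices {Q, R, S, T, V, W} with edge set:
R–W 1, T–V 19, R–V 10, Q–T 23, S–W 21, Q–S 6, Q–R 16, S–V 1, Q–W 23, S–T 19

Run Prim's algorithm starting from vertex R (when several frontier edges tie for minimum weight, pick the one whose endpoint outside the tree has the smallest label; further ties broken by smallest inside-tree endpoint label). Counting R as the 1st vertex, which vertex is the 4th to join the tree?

Prim's algorithm from R:
Step 1: frontier [R–W 1, R–V 10, Q–R 16] → take R–W (1); add W.
Step 2: frontier [R–V 10, Q–R 16, S–W 21, Q–W 23] → take R–V (10); add V.
Step 3: frontier [Q–R 16, S–V 1, T–V 19, S–W 21, Q–W 23] → take S–V (1); add S.
Step 4: frontier [Q–R 16, Q–S 6, S–T 19, T–V 19, Q–W 23] → take Q–S (6); add Q.
Step 5: frontier [Q–T 23, S–T 19, T–V 19] → take S–T (19); add T.
Vertex order: R, W, V, S, Q, T. The 4th vertex is S.

S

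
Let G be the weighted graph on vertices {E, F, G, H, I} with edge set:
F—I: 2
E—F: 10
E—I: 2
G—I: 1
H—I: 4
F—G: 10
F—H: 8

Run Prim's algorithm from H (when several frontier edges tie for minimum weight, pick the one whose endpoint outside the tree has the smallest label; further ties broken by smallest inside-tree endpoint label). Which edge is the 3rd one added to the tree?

E-I

Prim, starting at H.
Step 1: cheapest edge leaving the tree is H—I (4); add I.
Step 2: cheapest edge leaving the tree is G—I (1); add G.
Step 3: cheapest edge leaving the tree is E—I (2); add E.
Step 4: cheapest edge leaving the tree is F—I (2); add F.
The 3rd edge added is E—I.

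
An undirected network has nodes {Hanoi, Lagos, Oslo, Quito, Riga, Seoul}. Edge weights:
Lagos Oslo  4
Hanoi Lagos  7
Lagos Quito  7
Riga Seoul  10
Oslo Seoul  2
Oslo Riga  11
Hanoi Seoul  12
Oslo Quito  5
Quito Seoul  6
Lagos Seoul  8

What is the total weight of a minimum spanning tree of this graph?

28

Kruskal's algorithm — process edges by increasing weight (ties by edge label):
Oslo Seoul (2): add. Components now {Riga} {Quito} {Oslo,Seoul} {Hanoi} {Lagos}
Lagos Oslo (4): add. Components now {Riga} {Quito} {Lagos,Oslo,Seoul} {Hanoi}
Oslo Quito (5): add. Components now {Riga} {Lagos,Oslo,Quito,Seoul} {Hanoi}
Quito Seoul (6): skip — Quito and Seoul already connected.
Hanoi Lagos (7): add. Components now {Riga} {Hanoi,Lagos,Oslo,Quito,Seoul}
Lagos Quito (7): skip — Quito and Lagos already connected.
Lagos Seoul (8): skip — Seoul and Lagos already connected.
Riga Seoul (10): add. Components now {Hanoi,Lagos,Oslo,Quito,Riga,Seoul}
MST edges: Oslo Seoul, Lagos Oslo, Oslo Quito, Hanoi Lagos, Riga Seoul; total weight 2+4+5+7+10 = 28.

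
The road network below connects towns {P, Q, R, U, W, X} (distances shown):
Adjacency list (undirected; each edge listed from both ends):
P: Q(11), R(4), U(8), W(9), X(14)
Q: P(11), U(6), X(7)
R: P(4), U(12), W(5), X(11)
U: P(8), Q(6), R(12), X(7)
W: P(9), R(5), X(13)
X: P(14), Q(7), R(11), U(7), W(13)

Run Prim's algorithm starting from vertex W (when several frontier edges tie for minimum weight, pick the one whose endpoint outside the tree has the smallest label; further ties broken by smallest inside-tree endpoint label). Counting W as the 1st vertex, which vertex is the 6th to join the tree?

X

Grow the tree from W using Prim:
Step 1: frontier [R—W 5, P—W 9, W—X 13] → take R—W (5); add R.
Step 2: frontier [P—R 4, R—X 11, R—U 12, P—W 9, W—X 13] → take P—R (4); add P.
Step 3: frontier [P—U 8, P—Q 11, P—X 14, R—X 11, R—U 12, W—X 13] → take P—U (8); add U.
Step 4: frontier [P—Q 11, P—X 14, R—X 11, Q—U 6, U—X 7, W—X 13] → take Q—U (6); add Q.
Step 5: frontier [P—X 14, Q—X 7, R—X 11, U—X 7, W—X 13] → take Q—X (7); add X.
Vertex order: W, R, P, U, Q, X. The 6th vertex is X.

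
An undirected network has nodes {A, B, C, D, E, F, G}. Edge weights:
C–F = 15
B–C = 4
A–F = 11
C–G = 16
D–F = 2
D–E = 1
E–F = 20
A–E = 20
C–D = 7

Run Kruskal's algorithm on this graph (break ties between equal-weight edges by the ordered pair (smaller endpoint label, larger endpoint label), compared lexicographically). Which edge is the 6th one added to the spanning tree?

C-G

Kruskal's algorithm — process edges by increasing weight (ties by edge label):
D–E (1): add — endpoints in different components.
D–F (2): add — endpoints in different components.
B–C (4): add — endpoints in different components.
C–D (7): add — endpoints in different components.
A–F (11): add — endpoints in different components.
C–F (15): skip — C and F already connected.
C–G (16): add — endpoints in different components.
The 6th edge added is C–G.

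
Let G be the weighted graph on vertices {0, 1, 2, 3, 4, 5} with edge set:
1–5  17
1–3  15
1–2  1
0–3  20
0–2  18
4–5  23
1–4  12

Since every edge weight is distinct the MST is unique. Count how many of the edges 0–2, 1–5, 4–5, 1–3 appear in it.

Sort edges by weight, then run Kruskal:
1–2 (1): add — endpoints in different components.
1–4 (12): add — endpoints in different components.
1–3 (15): add — endpoints in different components.
1–5 (17): add — endpoints in different components.
0–2 (18): add — endpoints in different components.
MST edge set: {1–2, 1–4, 1–3, 1–5, 0–2}.
Of the listed edges, {0–2, 1–5, 1–3} are in the MST → 3.

3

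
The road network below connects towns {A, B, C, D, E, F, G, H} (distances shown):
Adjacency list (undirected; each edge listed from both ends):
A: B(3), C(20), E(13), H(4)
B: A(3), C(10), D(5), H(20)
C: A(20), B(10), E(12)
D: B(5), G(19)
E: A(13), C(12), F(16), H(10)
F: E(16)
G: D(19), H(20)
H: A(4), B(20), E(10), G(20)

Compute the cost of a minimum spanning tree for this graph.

67

Kruskal: consider edges lightest-first.
A-B (3): add — endpoints in different components.
A-H (4): add — endpoints in different components.
B-D (5): add — endpoints in different components.
B-C (10): add — endpoints in different components.
E-H (10): add — endpoints in different components.
C-E (12): skip — C and E already connected.
A-E (13): skip — A and E already connected.
E-F (16): add — endpoints in different components.
D-G (19): add — endpoints in different components.
MST edges: A-B, A-H, B-D, B-C, E-H, E-F, D-G; total weight 3+4+5+10+10+16+19 = 67.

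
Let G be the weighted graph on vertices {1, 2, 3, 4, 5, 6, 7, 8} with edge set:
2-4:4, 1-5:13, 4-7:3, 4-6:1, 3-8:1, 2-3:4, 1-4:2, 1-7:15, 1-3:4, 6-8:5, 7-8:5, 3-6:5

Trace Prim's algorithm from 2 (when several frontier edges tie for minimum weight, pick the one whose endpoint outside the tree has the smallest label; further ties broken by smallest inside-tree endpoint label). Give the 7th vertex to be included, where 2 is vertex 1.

Prim, starting at 2.
Step 1: cheapest edge leaving the tree is 2-3 (4); add 3.
Step 2: cheapest edge leaving the tree is 3-8 (1); add 8.
Step 3: cheapest edge leaving the tree is 1-3 (4); add 1.
Step 4: cheapest edge leaving the tree is 1-4 (2); add 4.
Step 5: cheapest edge leaving the tree is 4-6 (1); add 6.
Step 6: cheapest edge leaving the tree is 4-7 (3); add 7.
Step 7: cheapest edge leaving the tree is 1-5 (13); add 5.
Vertex order: 2, 3, 8, 1, 4, 6, 7, 5. The 7th vertex is 7.

7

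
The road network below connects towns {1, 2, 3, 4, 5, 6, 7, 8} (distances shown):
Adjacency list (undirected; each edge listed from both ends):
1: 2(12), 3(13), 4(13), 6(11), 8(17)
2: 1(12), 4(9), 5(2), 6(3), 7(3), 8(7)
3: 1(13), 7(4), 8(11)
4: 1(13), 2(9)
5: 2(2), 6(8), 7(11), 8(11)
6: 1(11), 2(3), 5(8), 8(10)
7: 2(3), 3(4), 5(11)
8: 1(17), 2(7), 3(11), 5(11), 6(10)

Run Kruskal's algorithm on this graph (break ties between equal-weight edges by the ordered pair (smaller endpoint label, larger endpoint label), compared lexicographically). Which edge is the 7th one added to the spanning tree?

1-6

Sort edges by weight, then run Kruskal:
2–5 (2): add — endpoints in different components.
2–6 (3): add — endpoints in different components.
2–7 (3): add — endpoints in different components.
3–7 (4): add — endpoints in different components.
2–8 (7): add — endpoints in different components.
5–6 (8): skip — 5 and 6 already connected.
2–4 (9): add — endpoints in different components.
6–8 (10): skip — 6 and 8 already connected.
1–6 (11): add — endpoints in different components.
The 7th edge added is 1–6.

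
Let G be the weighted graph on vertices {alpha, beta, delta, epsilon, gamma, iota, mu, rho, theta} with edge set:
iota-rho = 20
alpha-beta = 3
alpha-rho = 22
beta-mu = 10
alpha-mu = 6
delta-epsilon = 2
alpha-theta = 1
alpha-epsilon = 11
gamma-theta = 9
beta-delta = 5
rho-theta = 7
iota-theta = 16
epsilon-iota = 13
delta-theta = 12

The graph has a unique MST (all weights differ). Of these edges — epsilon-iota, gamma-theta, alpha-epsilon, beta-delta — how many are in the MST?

Sort edges by weight, then run Kruskal:
alpha-theta (1): add — endpoints in different components.
delta-epsilon (2): add — endpoints in different components.
alpha-beta (3): add — endpoints in different components.
beta-delta (5): add — endpoints in different components.
alpha-mu (6): add — endpoints in different components.
rho-theta (7): add — endpoints in different components.
gamma-theta (9): add — endpoints in different components.
beta-mu (10): skip — mu and beta already connected.
alpha-epsilon (11): skip — alpha and epsilon already connected.
delta-theta (12): skip — delta and theta already connected.
epsilon-iota (13): add — endpoints in different components.
MST edge set: {alpha-theta, delta-epsilon, alpha-beta, beta-delta, alpha-mu, rho-theta, gamma-theta, epsilon-iota}.
Of the listed edges, {epsilon-iota, gamma-theta, beta-delta} are in the MST → 3.

3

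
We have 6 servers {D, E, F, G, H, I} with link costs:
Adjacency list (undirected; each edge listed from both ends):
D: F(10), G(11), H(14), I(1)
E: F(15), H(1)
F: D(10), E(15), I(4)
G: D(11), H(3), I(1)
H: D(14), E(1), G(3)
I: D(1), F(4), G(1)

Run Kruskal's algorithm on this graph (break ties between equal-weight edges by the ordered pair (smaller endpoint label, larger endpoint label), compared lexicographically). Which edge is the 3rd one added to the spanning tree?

Sort edges by weight, then run Kruskal:
D I (1): add — endpoints in different components.
E H (1): add — endpoints in different components.
G I (1): add — endpoints in different components.
G H (3): add — endpoints in different components.
F I (4): add — endpoints in different components.
The 3rd edge added is G I.

G-I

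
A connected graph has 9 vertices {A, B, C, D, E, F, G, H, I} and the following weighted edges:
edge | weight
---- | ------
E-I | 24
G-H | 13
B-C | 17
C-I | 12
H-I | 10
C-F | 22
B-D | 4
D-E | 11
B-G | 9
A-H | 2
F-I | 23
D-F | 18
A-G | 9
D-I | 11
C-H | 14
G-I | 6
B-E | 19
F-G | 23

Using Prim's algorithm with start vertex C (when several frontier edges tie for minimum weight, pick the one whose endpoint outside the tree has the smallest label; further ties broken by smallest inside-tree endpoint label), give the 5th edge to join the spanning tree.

B-G

Prim's algorithm from C:
Step 1: cheapest edge leaving the tree is C-I (12); add I.
Step 2: cheapest edge leaving the tree is G-I (6); add G.
Step 3: cheapest edge leaving the tree is A-G (9); add A.
Step 4: cheapest edge leaving the tree is A-H (2); add H.
Step 5: cheapest edge leaving the tree is B-G (9); add B.
Step 6: cheapest edge leaving the tree is B-D (4); add D.
Step 7: cheapest edge leaving the tree is D-E (11); add E.
Step 8: cheapest edge leaving the tree is D-F (18); add F.
The 5th edge added is B-G.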